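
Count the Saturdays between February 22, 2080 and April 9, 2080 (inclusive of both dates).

February 22, 2080 is a Thursday.
From February 22, 2080 to April 9, 2080 is 48 days inclusive.
48 = 7 × 6 + 6, so there are 6 full weeks plus 6 extra days.
Each full week contributes one Saturday: 6 so far.
The 6 extra days are Thu, Fri, Sat, Sun, Mon, Tue — 1 of them qualifies.
Total: 6 + 1 = 7.

7 Saturdays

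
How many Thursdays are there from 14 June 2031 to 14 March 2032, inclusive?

39

14 June 2031 is a Saturday.
From 14 June 2031 to 14 March 2032 is 275 days inclusive.
275 = 7 × 39 + 2, so there are 39 full weeks plus 2 extra days.
Each full week contributes one Thursday: 39 so far.
The 2 extra days are Sat, Sun — none qualify.
Total: 39 + 0 = 39.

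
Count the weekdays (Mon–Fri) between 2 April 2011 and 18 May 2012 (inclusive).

295 weekdays

2 April 2011 is a Saturday.
From 2 April 2011 to 18 May 2012 is 413 days inclusive.
413 = 7 × 59, so the span is exactly 59 full weeks.
Each full week contributes 5 weekdays (Mon–Fri): 59 × 5 = 295.
Total: 295.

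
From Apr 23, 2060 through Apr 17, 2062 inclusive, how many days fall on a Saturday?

Apr 23, 2060 is a Friday.
From Apr 23, 2060 to Apr 17, 2062 is 725 days inclusive.
725 = 7 × 103 + 4, so there are 103 full weeks plus 4 extra days.
Each full week contributes one Saturday: 103 so far.
The 4 extra days are Friday, Saturday, Sunday, Monday — 1 of them qualifies.
Total: 103 + 1 = 104.

104 Saturdays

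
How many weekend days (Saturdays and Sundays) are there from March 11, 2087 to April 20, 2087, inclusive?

12

March 11, 2087 is a Tuesday.
From March 11, 2087 to April 20, 2087 is 41 days inclusive.
41 = 7 × 5 + 6, so there are 5 full weeks plus 6 extra days.
Each full week contributes 2 weekend days (Sat, Sun): 5 × 2 = 10.
The 6 extra days are Tue, Wed, Thu, Fri, Sat, Sun — 2 of them qualify.
Total: 10 + 2 = 12.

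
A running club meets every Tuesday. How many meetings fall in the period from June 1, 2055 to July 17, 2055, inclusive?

7 Tuesdays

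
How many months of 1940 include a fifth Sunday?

A month has five Sundays exactly when Sunday falls within its first (length − 28) days.
Jan: 31 days, starts Mon → 5 of Mon, Tue, Wed
Feb: 29 days, starts Thu → 5 of Thu
Mar: 31 days, starts Fri → 5 of Fri, Sat, Sun ✓
Apr: 30 days, starts Mon → 5 of Mon, Tue
May: 31 days, starts Wed → 5 of Wed, Thu, Fri
Jun: 30 days, starts Sat → 5 of Sat, Sun ✓
Jul: 31 days, starts Mon → 5 of Mon, Tue, Wed
Aug: 31 days, starts Thu → 5 of Thu, Fri, Sat
Sep: 30 days, starts Sun → 5 of Sun, Mon ✓
Oct: 31 days, starts Tue → 5 of Tue, Wed, Thu
Nov: 30 days, starts Fri → 5 of Fri, Sat
Dec: 31 days, starts Sun → 5 of Sun, Mon, Tue ✓
Months with five Sundays: Mar, Jun, Sep, Dec.

4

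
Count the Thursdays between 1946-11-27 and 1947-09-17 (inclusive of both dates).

42 Thursdays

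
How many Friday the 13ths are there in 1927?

1

The 13th falls on a Friday when the month's 13th has weekday Fri.
Jan 13 is Thu; Feb 13 is Sun; Mar 13 is Sun; Apr 13 is Wed; May 13 is Fri ✓; Jun 13 is Mon; Jul 13 is Wed; Aug 13 is Sat; Sep 13 is Tue; Oct 13 is Thu; Nov 13 is Sun; Dec 13 is Tue.
Friday the 13ths: May.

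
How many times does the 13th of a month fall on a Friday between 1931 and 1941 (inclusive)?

19

Friday-the-13ths by year:
1931: Feb, Mar, Nov
1932: May
1933: Jan, Oct
1934: Apr, Jul
1935: Sep, Dec
1936: Mar, Nov
1937: Aug
1938: May
1939: Jan, Oct
1940: Sep, Dec
1941: Jun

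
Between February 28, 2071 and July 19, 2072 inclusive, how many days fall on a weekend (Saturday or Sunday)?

146

February 28, 2071 is a Saturday.
That's 508 days from start to end, counting both.
508 = 7 × 72 + 4, so there are 72 full weeks plus 4 extra days.
Each full week contributes 2 weekend days (Sat, Sun): 72 × 2 = 144.
The 4 extra days are Sat, Sun, Mon, Tue — 2 of them qualify.
Total: 144 + 2 = 146.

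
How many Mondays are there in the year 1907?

52

1907-01-01 is a Tuesday.
The range spans 365 days (inclusive of both endpoints).
365 = 7 × 52 + 1, so there are 52 full weeks plus 1 extra day.
Each full week contributes one Monday: 52 so far.
The 1 extra day is Tue — none qualify.
Total: 52 + 0 = 52.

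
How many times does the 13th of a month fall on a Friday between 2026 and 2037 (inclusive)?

Friday-the-13ths by year:
2026: Feb, Mar, Nov
2027: Aug
2028: Oct
2029: Apr, Jul
2030: Sep, Dec
2031: Jun
2032: Feb, Aug
2033: May
2034: Jan, Oct
2035: Apr, Jul
2036: Jun
2037: Feb, Mar, Nov

21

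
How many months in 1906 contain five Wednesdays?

4

A month has five Wednesdays exactly when Wednesday falls within its first (length − 28) days.
Jan: 31 days, starts Mon → 5 of Mon, Tue, Wed ✓
Feb: 28 days, starts Thu → 5 of (none)
Mar: 31 days, starts Thu → 5 of Thu, Fri, Sat
Apr: 30 days, starts Sun → 5 of Sun, Mon
May: 31 days, starts Tue → 5 of Tue, Wed, Thu ✓
Jun: 30 days, starts Fri → 5 of Fri, Sat
Jul: 31 days, starts Sun → 5 of Sun, Mon, Tue
Aug: 31 days, starts Wed → 5 of Wed, Thu, Fri ✓
Sep: 30 days, starts Sat → 5 of Sat, Sun
Oct: 31 days, starts Mon → 5 of Mon, Tue, Wed ✓
Nov: 30 days, starts Thu → 5 of Thu, Fri
Dec: 31 days, starts Sat → 5 of Sat, Sun, Mon
Months with five Wednesdays: Jan, May, Aug, Oct.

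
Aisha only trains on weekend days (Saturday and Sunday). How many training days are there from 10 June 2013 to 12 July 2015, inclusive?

10 June 2013 is a Monday.
From 10 June 2013 to 12 July 2015 is 763 days inclusive.
763 = 7 × 109, so the span is exactly 109 full weeks.
Each full week contributes 2 weekend days (Sat, Sun): 109 × 2 = 218.
Total: 218.

218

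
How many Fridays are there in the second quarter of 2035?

2035-04-01 is a Sunday.
That's 91 days from start to end, counting both.
91 = 7 × 13, so the span is exactly 13 full weeks.
Each full week contributes one Friday: 13 so far.
Total: 13.

13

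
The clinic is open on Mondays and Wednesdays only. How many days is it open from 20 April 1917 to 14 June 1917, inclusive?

20 April 1917 is a Friday.
The range spans 56 days (inclusive of both endpoints).
56 = 7 × 8, so the span is exactly 8 full weeks.
Each full week contributes 2 days from the set (Mon, Wed): 8 × 2 = 16.

16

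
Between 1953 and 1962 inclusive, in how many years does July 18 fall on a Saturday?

Day of week of July 18 in each year:
1953: Sat ✓, 1954: Sun, 1955: Mon, 1956: Wed, 1957: Thu, 1958: Fri, 1959: Sat ✓, 1960: Mon, 1961: Tue, 1962: Wed
Saturdays: 1953, 1959.

2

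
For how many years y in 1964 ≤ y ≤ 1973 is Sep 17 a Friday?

2

Day of week of September 17 in each year:
1964: Thu, 1965: Fri ✓, 1966: Sat, 1967: Sun, 1968: Tue, 1969: Wed, 1970: Thu, 1971: Fri ✓, 1972: Sun, 1973: Mon
Fridays: 1965, 1971.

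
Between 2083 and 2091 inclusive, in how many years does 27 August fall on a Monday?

Day of week of August 27 in each year:
2083: Fri, 2084: Sun, 2085: Mon ✓, 2086: Tue, 2087: Wed, 2088: Fri, 2089: Sat, 2090: Sun, 2091: Mon ✓
Mondays: 2085, 2091.

2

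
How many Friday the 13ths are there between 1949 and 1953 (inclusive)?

9

Friday-the-13ths by year:
1949: May
1950: Jan, Oct
1951: Apr, Jul
1952: Jun
1953: Feb, Mar, Nov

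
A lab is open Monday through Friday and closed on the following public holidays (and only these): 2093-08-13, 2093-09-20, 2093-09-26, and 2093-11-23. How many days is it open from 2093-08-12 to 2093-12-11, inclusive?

2093-08-12 is a Wednesday.
The range spans 122 days (inclusive of both endpoints).
122 = 7 × 17 + 3, so there are 17 full weeks plus 3 extra days.
Each full week contributes 5 weekdays (Mon–Fri): 17 × 5 = 85.
The 3 extra days are Wed, Thu, Fri — 3 of them qualify.
Total: 85 + 3 = 88.
Holidays: 2093-08-13 (Thu); 2093-09-20 (Sun); 2093-09-26 (Sat); 2093-11-23 (Mon).
2 of the 4 holidays fall on weekdays; the rest are weekends and were already excluded.
Business days: 88 − 2 = 86.

86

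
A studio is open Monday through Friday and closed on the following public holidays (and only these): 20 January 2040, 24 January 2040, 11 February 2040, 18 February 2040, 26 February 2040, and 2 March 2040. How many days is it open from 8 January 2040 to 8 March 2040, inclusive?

41 business days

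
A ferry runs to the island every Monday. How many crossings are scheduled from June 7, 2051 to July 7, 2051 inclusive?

4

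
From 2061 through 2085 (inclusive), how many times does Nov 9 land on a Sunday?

3

Day of week of November 9 in each year:
2061: Wed, 2062: Thu, 2063: Fri, 2064: Sun ✓, 2065: Mon, 2066: Tue, 2067: Wed, 2068: Fri, 2069: Sat, 2070: Sun ✓, 2071: Mon, 2072: Wed, 2073: Thu, 2074: Fri, 2075: Sat, 2076: Mon, 2077: Tue, 2078: Wed, 2079: Thu, 2080: Sat, 2081: Sun ✓, 2082: Mon, 2083: Tue, 2084: Thu, 2085: Fri
Sundays: 2064, 2070, 2081.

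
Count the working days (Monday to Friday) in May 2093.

May 1, 2093 is a Friday.
The range spans 31 days (inclusive of both endpoints).
31 = 7 × 4 + 3, so there are 4 full weeks plus 3 extra days.
Each full week contributes 5 weekdays (Mon–Fri): 4 × 5 = 20.
The 3 extra days are Friday, Saturday, Sunday — 1 of them qualifies.
Total: 20 + 1 = 21.

21 weekdays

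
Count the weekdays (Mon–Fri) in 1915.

261

Jan 1, 1915 is a Friday.
The range spans 365 days (inclusive of both endpoints).
365 = 7 × 52 + 1, so there are 52 full weeks plus 1 extra day.
Each full week contributes 5 weekdays (Mon–Fri): 52 × 5 = 260.
The 1 extra day is Friday — 1 of them qualifies.
Total: 260 + 1 = 261.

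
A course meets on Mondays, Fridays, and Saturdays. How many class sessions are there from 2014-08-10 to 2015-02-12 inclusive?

79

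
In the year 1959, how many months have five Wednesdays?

4

A month has five Wednesdays exactly when Wednesday falls within its first (length − 28) days.
Jan: 31 days, starts Thu → 5 of Thu, Fri, Sat
Feb: 28 days, starts Sun → 5 of (none)
Mar: 31 days, starts Sun → 5 of Sun, Mon, Tue
Apr: 30 days, starts Wed → 5 of Wed, Thu ✓
May: 31 days, starts Fri → 5 of Fri, Sat, Sun
Jun: 30 days, starts Mon → 5 of Mon, Tue
Jul: 31 days, starts Wed → 5 of Wed, Thu, Fri ✓
Aug: 31 days, starts Sat → 5 of Sat, Sun, Mon
Sep: 30 days, starts Tue → 5 of Tue, Wed ✓
Oct: 31 days, starts Thu → 5 of Thu, Fri, Sat
Nov: 30 days, starts Sun → 5 of Sun, Mon
Dec: 31 days, starts Tue → 5 of Tue, Wed, Thu ✓
Months with five Wednesdays: Apr, Jul, Sep, Dec.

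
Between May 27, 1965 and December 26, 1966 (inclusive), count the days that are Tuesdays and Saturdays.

165

May 27, 1965 is a Thursday.
The range spans 579 days (inclusive of both endpoints).
579 = 7 × 82 + 5, so there are 82 full weeks plus 5 extra days.
Each full week contributes 2 days from the set (Tue, Sat): 82 × 2 = 164.
The 5 extra days are Thu, Fri, Sat, Sun, Mon — 1 of them qualifies.
Total: 164 + 1 = 165.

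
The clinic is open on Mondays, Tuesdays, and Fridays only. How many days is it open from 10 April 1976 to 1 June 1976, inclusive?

23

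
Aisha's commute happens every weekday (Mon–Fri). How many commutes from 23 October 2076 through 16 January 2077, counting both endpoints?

23 October 2076 is a Friday.
That's 86 days from start to end, counting both.
86 = 7 × 12 + 2, so there are 12 full weeks plus 2 extra days.
Each full week contributes 5 weekdays (Mon–Fri): 12 × 5 = 60.
The 2 extra days are Friday, Saturday — 1 of them qualifies.
Total: 60 + 1 = 61.

61 weekdays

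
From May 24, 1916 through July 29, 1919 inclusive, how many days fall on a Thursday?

166 Thursdays

May 24, 1916 is a Wednesday.
From May 24, 1916 to July 29, 1919 is 1162 days inclusive.
1162 = 7 × 166, so the span is exactly 166 full weeks.
Each full week contributes one Thursday: 166 so far.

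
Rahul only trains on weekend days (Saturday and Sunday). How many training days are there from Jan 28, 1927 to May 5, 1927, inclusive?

28

Jan 28, 1927 is a Friday.
The range spans 98 days (inclusive of both endpoints).
98 = 7 × 14, so the span is exactly 14 full weeks.
Each full week contributes 2 weekend days (Sat, Sun): 14 × 2 = 28.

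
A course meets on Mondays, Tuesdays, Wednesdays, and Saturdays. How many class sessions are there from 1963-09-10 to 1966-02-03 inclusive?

502

1963-09-10 is a Tuesday.
From 1963-09-10 to 1966-02-03 is 878 days inclusive.
878 = 7 × 125 + 3, so there are 125 full weeks plus 3 extra days.
Each full week contributes 4 days from the set (Mon, Tue, Wed, Sat): 125 × 4 = 500.
The 3 extra days are Tue, Wed, Thu — 2 of them qualify.
Total: 500 + 2 = 502.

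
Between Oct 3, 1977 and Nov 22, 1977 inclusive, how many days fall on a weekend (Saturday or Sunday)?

Oct 3, 1977 is a Monday.
That's 51 days from start to end, counting both.
51 = 7 × 7 + 2, so there are 7 full weeks plus 2 extra days.
Each full week contributes 2 weekend days (Sat, Sun): 7 × 2 = 14.
The 2 extra days are Mon, Tue — none qualify.
Total: 14 + 0 = 14.

14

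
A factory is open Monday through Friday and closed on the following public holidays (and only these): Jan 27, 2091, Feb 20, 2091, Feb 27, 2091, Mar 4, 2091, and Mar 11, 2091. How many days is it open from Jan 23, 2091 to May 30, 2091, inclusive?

Jan 23, 2091 is a Tuesday.
From Jan 23, 2091 to May 30, 2091 is 128 days inclusive.
128 = 7 × 18 + 2, so there are 18 full weeks plus 2 extra days.
Each full week contributes 5 weekdays (Mon–Fri): 18 × 5 = 90.
The 2 extra days are Tuesday, Wednesday — 2 of them qualify.
Total: 90 + 2 = 92.
Holidays: Jan 27, 2091 (Sat); Feb 20, 2091 (Tue); Feb 27, 2091 (Tue); Mar 4, 2091 (Sun); Mar 11, 2091 (Sun).
2 of the 5 holidays fall on weekdays; the rest are weekends and were already excluded.
Business days: 92 − 2 = 90.

90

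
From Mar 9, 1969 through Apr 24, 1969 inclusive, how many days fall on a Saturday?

Mar 9, 1969 is a Sunday.
The range spans 47 days (inclusive of both endpoints).
47 = 7 × 6 + 5, so there are 6 full weeks plus 5 extra days.
Each full week contributes one Saturday: 6 so far.
The 5 extra days are Sun, Mon, Tue, Wed, Thu — none qualify.
Total: 6 + 0 = 6.

6 Saturdays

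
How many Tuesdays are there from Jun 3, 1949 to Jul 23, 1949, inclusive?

7

Jun 3, 1949 is a Friday.
That's 51 days from start to end, counting both.
51 = 7 × 7 + 2, so there are 7 full weeks plus 2 extra days.
Each full week contributes one Tuesday: 7 so far.
The 2 extra days are Friday, Saturday — none qualify.
Total: 7 + 0 = 7.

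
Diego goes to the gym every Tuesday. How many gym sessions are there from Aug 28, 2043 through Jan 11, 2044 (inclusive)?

19 Tuesdays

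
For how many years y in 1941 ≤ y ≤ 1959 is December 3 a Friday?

3

Day of week of December 3 in each year:
1941: Wed, 1942: Thu, 1943: Fri ✓, 1944: Sun, 1945: Mon, 1946: Tue, 1947: Wed, 1948: Fri ✓, 1949: Sat, 1950: Sun, 1951: Mon, 1952: Wed, 1953: Thu, 1954: Fri ✓, 1955: Sat, 1956: Mon, 1957: Tue, 1958: Wed, 1959: Thu
Fridays: 1943, 1948, 1954.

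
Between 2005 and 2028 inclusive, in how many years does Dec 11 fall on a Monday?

Day of week of December 11 in each year:
2005: Sun, 2006: Mon ✓, 2007: Tue, 2008: Thu, 2009: Fri, 2010: Sat, 2011: Sun, 2012: Tue, 2013: Wed, 2014: Thu, 2015: Fri, 2016: Sun, 2017: Mon ✓, 2018: Tue, 2019: Wed, 2020: Fri, 2021: Sat, 2022: Sun, 2023: Mon ✓, 2024: Wed, 2025: Thu, 2026: Fri, 2027: Sat, 2028: Mon ✓
Mondays: 2006, 2017, 2023, 2028.

4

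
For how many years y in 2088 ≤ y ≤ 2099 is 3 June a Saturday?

Day of week of June 3 in each year:
2088: Thu, 2089: Fri, 2090: Sat ✓, 2091: Sun, 2092: Tue, 2093: Wed, 2094: Thu, 2095: Fri, 2096: Sun, 2097: Mon, 2098: Tue, 2099: Wed
Saturdays: 2090.

1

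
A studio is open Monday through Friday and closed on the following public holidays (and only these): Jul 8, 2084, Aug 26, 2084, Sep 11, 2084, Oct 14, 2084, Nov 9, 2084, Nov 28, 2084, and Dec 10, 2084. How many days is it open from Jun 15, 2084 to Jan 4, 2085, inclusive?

143

Jun 15, 2084 is a Thursday.
That's 204 days from start to end, counting both.
204 = 7 × 29 + 1, so there are 29 full weeks plus 1 extra day.
Each full week contributes 5 weekdays (Mon–Fri): 29 × 5 = 145.
The 1 extra day is Thu — 1 of them qualifies.
Total: 145 + 1 = 146.
Holidays: Jul 8, 2084 (Sat); Aug 26, 2084 (Sat); Sep 11, 2084 (Mon); Oct 14, 2084 (Sat); Nov 9, 2084 (Thu); Nov 28, 2084 (Tue); Dec 10, 2084 (Sun).
3 of the 7 holidays fall on weekdays; the rest are weekends and were already excluded.
Business days: 146 − 3 = 143.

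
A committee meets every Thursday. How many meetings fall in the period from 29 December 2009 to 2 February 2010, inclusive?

29 December 2009 is a Tuesday.
The range spans 36 days (inclusive of both endpoints).
36 = 7 × 5 + 1, so there are 5 full weeks plus 1 extra day.
Each full week contributes one Thursday: 5 so far.
The 1 extra day is Tuesday — none qualify.
Total: 5 + 0 = 5.

5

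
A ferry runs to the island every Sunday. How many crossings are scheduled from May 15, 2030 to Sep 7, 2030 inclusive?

May 15, 2030 is a Wednesday.
The range spans 116 days (inclusive of both endpoints).
116 = 7 × 16 + 4, so there are 16 full weeks plus 4 extra days.
Each full week contributes one Sunday: 16 so far.
The 4 extra days are Wed, Thu, Fri, Sat — none qualify.
Total: 16 + 0 = 16.

16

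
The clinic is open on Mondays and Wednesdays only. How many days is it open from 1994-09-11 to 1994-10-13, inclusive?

10

1994-09-11 is a Sunday.
That's 33 days from start to end, counting both.
33 = 7 × 4 + 5, so there are 4 full weeks plus 5 extra days.
Each full week contributes 2 days from the set (Mon, Wed): 4 × 2 = 8.
The 5 extra days are Sunday, Monday, Tuesday, Wednesday, Thursday — 2 of them qualify.
Total: 8 + 2 = 10.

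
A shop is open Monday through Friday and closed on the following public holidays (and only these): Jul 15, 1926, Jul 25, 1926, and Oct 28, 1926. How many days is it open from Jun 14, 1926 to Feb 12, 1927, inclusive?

173

Jun 14, 1926 is a Monday.
That's 244 days from start to end, counting both.
244 = 7 × 34 + 6, so there are 34 full weeks plus 6 extra days.
Each full week contributes 5 weekdays (Mon–Fri): 34 × 5 = 170.
The 6 extra days are Mon, Tue, Wed, Thu, Fri, Sat — 5 of them qualify.
Total: 170 + 5 = 175.
Holidays: Jul 15, 1926 (Thu); Jul 25, 1926 (Sun); Oct 28, 1926 (Thu).
2 of the 3 holidays fall on weekdays; the rest are weekends and were already excluded.
Business days: 175 − 2 = 173.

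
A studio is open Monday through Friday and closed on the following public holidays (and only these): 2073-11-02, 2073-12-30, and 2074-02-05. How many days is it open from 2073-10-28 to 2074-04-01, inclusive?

2073-10-28 is a Saturday.
From 2073-10-28 to 2074-04-01 is 156 days inclusive.
156 = 7 × 22 + 2, so there are 22 full weeks plus 2 extra days.
Each full week contributes 5 weekdays (Mon–Fri): 22 × 5 = 110.
The 2 extra days are Sat, Sun — none qualify.
Total: 110 + 0 = 110.
Holidays: 2073-11-02 (Thu); 2073-12-30 (Sat); 2074-02-05 (Mon).
2 of the 3 holidays fall on weekdays; the rest are weekends and were already excluded.
Business days: 110 − 2 = 108.

108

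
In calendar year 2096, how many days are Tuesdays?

52

Jan 1, 2096 is a Sunday.
The range spans 366 days (inclusive of both endpoints).
366 = 7 × 52 + 2, so there are 52 full weeks plus 2 extra days.
Each full week contributes one Tuesday: 52 so far.
The 2 extra days are Sunday, Monday — none qualify.
Total: 52 + 0 = 52.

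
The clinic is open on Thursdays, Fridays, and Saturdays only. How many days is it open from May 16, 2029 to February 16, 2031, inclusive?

May 16, 2029 is a Wednesday.
From May 16, 2029 to February 16, 2031 is 642 days inclusive.
642 = 7 × 91 + 5, so there are 91 full weeks plus 5 extra days.
Each full week contributes 3 days from the set (Thu, Fri, Sat): 91 × 3 = 273.
The 5 extra days are Wednesday, Thursday, Friday, Saturday, Sunday — 3 of them qualify.
Total: 273 + 3 = 276.

276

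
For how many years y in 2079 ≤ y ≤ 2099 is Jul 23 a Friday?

3

Day of week of July 23 in each year:
2079: Sun, 2080: Tue, 2081: Wed, 2082: Thu, 2083: Fri ✓, 2084: Sun, 2085: Mon, 2086: Tue, 2087: Wed, 2088: Fri ✓, 2089: Sat, 2090: Sun, 2091: Mon, 2092: Wed, 2093: Thu, 2094: Fri ✓, 2095: Sat, 2096: Mon, 2097: Tue, 2098: Wed, 2099: Thu
Fridays: 2083, 2088, 2094.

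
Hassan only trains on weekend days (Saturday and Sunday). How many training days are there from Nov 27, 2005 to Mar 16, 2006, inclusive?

Nov 27, 2005 is a Sunday.
From Nov 27, 2005 to Mar 16, 2006 is 110 days inclusive.
110 = 7 × 15 + 5, so there are 15 full weeks plus 5 extra days.
Each full week contributes 2 weekend days (Sat, Sun): 15 × 2 = 30.
The 5 extra days are Sun, Mon, Tue, Wed, Thu — 1 of them qualifies.
Total: 30 + 1 = 31.

31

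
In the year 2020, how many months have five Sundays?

4

A month has five Sundays exactly when Sunday falls within its first (length − 28) days.
Jan: 31 days, starts Wed → 5 of Wed, Thu, Fri
Feb: 29 days, starts Sat → 5 of Sat
Mar: 31 days, starts Sun → 5 of Sun, Mon, Tue ✓
Apr: 30 days, starts Wed → 5 of Wed, Thu
May: 31 days, starts Fri → 5 of Fri, Sat, Sun ✓
Jun: 30 days, starts Mon → 5 of Mon, Tue
Jul: 31 days, starts Wed → 5 of Wed, Thu, Fri
Aug: 31 days, starts Sat → 5 of Sat, Sun, Mon ✓
Sep: 30 days, starts Tue → 5 of Tue, Wed
Oct: 31 days, starts Thu → 5 of Thu, Fri, Sat
Nov: 30 days, starts Sun → 5 of Sun, Mon ✓
Dec: 31 days, starts Tue → 5 of Tue, Wed, Thu
Months with five Sundays: Mar, May, Aug, Nov.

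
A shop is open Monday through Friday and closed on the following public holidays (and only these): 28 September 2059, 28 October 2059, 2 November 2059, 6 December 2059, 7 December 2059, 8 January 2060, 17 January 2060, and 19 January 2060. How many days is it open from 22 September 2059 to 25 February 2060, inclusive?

22 September 2059 is a Monday.
From 22 September 2059 to 25 February 2060 is 157 days inclusive.
157 = 7 × 22 + 3, so there are 22 full weeks plus 3 extra days.
Each full week contributes 5 weekdays (Mon–Fri): 22 × 5 = 110.
The 3 extra days are Monday, Tuesday, Wednesday — 3 of them qualify.
Total: 110 + 3 = 113.
Holidays: 28 September 2059 (Sun); 28 October 2059 (Tue); 2 November 2059 (Sun); 6 December 2059 (Sat); 7 December 2059 (Sun); 8 January 2060 (Thu); 17 January 2060 (Sat); 19 January 2060 (Mon).
3 of the 8 holidays fall on weekdays; the rest are weekends and were already excluded.
Business days: 113 − 3 = 110.

110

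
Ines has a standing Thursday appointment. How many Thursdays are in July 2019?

4

July 1, 2019 is a Monday.
That's 31 days from start to end, counting both.
31 = 7 × 4 + 3, so there are 4 full weeks plus 3 extra days.
Each full week contributes one Thursday: 4 so far.
The 3 extra days are Mon, Tue, Wed — none qualify.
Total: 4 + 0 = 4.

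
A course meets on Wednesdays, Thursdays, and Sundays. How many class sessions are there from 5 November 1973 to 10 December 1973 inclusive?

15

5 November 1973 is a Monday.
The range spans 36 days (inclusive of both endpoints).
36 = 7 × 5 + 1, so there are 5 full weeks plus 1 extra day.
Each full week contributes 3 days from the set (Wed, Thu, Sun): 5 × 3 = 15.
The 1 extra day is Monday — none qualify.
Total: 15 + 0 = 15.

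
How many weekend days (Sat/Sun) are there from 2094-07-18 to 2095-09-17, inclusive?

122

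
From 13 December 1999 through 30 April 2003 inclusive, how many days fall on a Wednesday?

177 Wednesdays

13 December 1999 is a Monday.
From 13 December 1999 to 30 April 2003 is 1235 days inclusive.
1235 = 7 × 176 + 3, so there are 176 full weeks plus 3 extra days.
Each full week contributes one Wednesday: 176 so far.
The 3 extra days are Monday, Tuesday, Wednesday — 1 of them qualifies.
Total: 176 + 1 = 177.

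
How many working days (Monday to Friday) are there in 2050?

260

Jan 1, 2050 is a Saturday.
That's 365 days from start to end, counting both.
365 = 7 × 52 + 1, so there are 52 full weeks plus 1 extra day.
Each full week contributes 5 weekdays (Mon–Fri): 52 × 5 = 260.
The 1 extra day is Saturday — none qualify.
Total: 260 + 0 = 260.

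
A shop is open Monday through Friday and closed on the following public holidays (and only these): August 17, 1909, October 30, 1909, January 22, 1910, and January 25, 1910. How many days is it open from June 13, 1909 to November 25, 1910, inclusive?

378

June 13, 1909 is a Sunday.
From June 13, 1909 to November 25, 1910 is 531 days inclusive.
531 = 7 × 75 + 6, so there are 75 full weeks plus 6 extra days.
Each full week contributes 5 weekdays (Mon–Fri): 75 × 5 = 375.
The 6 extra days are Sun, Mon, Tue, Wed, Thu, Fri — 5 of them qualify.
Total: 375 + 5 = 380.
Holidays: August 17, 1909 (Tue); October 30, 1909 (Sat); January 22, 1910 (Sat); January 25, 1910 (Tue).
2 of the 4 holidays fall on weekdays; the rest are weekends and were already excluded.
Business days: 380 − 2 = 378.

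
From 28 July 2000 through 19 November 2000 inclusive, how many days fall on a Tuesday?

28 July 2000 is a Friday.
That's 115 days from start to end, counting both.
115 = 7 × 16 + 3, so there are 16 full weeks plus 3 extra days.
Each full week contributes one Tuesday: 16 so far.
The 3 extra days are Friday, Saturday, Sunday — none qualify.
Total: 16 + 0 = 16.

16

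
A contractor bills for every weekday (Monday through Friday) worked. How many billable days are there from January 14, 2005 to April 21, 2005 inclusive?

70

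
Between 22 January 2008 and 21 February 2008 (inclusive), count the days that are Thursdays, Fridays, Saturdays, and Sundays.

17

22 January 2008 is a Tuesday.
The range spans 31 days (inclusive of both endpoints).
31 = 7 × 4 + 3, so there are 4 full weeks plus 3 extra days.
Each full week contributes 4 days from the set (Thu, Fri, Sat, Sun): 4 × 4 = 16.
The 3 extra days are Tue, Wed, Thu — 1 of them qualifies.
Total: 16 + 1 = 17.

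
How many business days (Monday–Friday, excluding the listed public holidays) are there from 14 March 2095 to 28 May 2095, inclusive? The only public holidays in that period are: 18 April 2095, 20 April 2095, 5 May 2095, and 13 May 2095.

14 March 2095 is a Monday.
The range spans 76 days (inclusive of both endpoints).
76 = 7 × 10 + 6, so there are 10 full weeks plus 6 extra days.
Each full week contributes 5 weekdays (Mon–Fri): 10 × 5 = 50.
The 6 extra days are Mon, Tue, Wed, Thu, Fri, Sat — 5 of them qualify.
Total: 50 + 5 = 55.
Holidays: 18 April 2095 (Mon); 20 April 2095 (Wed); 5 May 2095 (Thu); 13 May 2095 (Fri).
All 4 holidays fall on weekdays, so subtract 4.
Business days: 55 − 4 = 51.

51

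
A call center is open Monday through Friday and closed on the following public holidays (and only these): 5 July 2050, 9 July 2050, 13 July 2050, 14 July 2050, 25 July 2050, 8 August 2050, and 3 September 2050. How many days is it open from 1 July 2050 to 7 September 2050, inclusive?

1 July 2050 is a Friday.
The range spans 69 days (inclusive of both endpoints).
69 = 7 × 9 + 6, so there are 9 full weeks plus 6 extra days.
Each full week contributes 5 weekdays (Mon–Fri): 9 × 5 = 45.
The 6 extra days are Friday, Saturday, Sunday, Monday, Tuesday, Wednesday — 4 of them qualify.
Total: 45 + 4 = 49.
Holidays: 5 July 2050 (Tue); 9 July 2050 (Sat); 13 July 2050 (Wed); 14 July 2050 (Thu); 25 July 2050 (Mon); 8 August 2050 (Mon); 3 September 2050 (Sat).
5 of the 7 holidays fall on weekdays; the rest are weekends and were already excluded.
Business days: 49 − 5 = 44.

44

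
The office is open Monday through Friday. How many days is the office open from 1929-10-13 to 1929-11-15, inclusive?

1929-10-13 is a Sunday.
From 1929-10-13 to 1929-11-15 is 34 days inclusive.
34 = 7 × 4 + 6, so there are 4 full weeks plus 6 extra days.
Each full week contributes 5 weekdays (Mon–Fri): 4 × 5 = 20.
The 6 extra days are Sun, Mon, Tue, Wed, Thu, Fri — 5 of them qualify.
Total: 20 + 5 = 25.

25 weekdays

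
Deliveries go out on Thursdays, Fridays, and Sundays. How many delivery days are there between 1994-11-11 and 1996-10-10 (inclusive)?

300

1994-11-11 is a Friday.
The range spans 700 days (inclusive of both endpoints).
700 = 7 × 100, so the span is exactly 100 full weeks.
Each full week contributes 3 days from the set (Thu, Fri, Sun): 100 × 3 = 300.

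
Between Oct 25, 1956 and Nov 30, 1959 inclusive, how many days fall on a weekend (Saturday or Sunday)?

Oct 25, 1956 is a Thursday.
The range spans 1132 days (inclusive of both endpoints).
1132 = 7 × 161 + 5, so there are 161 full weeks plus 5 extra days.
Each full week contributes 2 weekend days (Sat, Sun): 161 × 2 = 322.
The 5 extra days are Thu, Fri, Sat, Sun, Mon — 2 of them qualify.
Total: 322 + 2 = 324.

324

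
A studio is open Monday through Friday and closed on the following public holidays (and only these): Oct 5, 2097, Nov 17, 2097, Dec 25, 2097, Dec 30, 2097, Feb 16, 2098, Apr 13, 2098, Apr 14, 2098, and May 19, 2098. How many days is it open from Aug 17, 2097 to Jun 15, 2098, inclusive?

Aug 17, 2097 is a Saturday.
That's 303 days from start to end, counting both.
303 = 7 × 43 + 2, so there are 43 full weeks plus 2 extra days.
Each full week contributes 5 weekdays (Mon–Fri): 43 × 5 = 215.
The 2 extra days are Sat, Sun — none qualify.
Total: 215 + 0 = 215.
Holidays: Oct 5, 2097 (Sat); Nov 17, 2097 (Sun); Dec 25, 2097 (Wed); Dec 30, 2097 (Mon); Feb 16, 2098 (Sun); Apr 13, 2098 (Sun); Apr 14, 2098 (Mon); May 19, 2098 (Mon).
4 of the 8 holidays fall on weekdays; the rest are weekends and were already excluded.
Business days: 215 − 4 = 211.

211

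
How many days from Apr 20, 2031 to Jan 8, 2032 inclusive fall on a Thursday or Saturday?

Apr 20, 2031 is a Sunday.
The range spans 264 days (inclusive of both endpoints).
264 = 7 × 37 + 5, so there are 37 full weeks plus 5 extra days.
Each full week contributes 2 days from the set (Thu, Sat): 37 × 2 = 74.
The 5 extra days are Sun, Mon, Tue, Wed, Thu — 1 of them qualifies.
Total: 74 + 1 = 75.

75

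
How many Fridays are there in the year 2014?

Jan 1, 2014 is a Wednesday.
That's 365 days from start to end, counting both.
365 = 7 × 52 + 1, so there are 52 full weeks plus 1 extra day.
Each full week contributes one Friday: 52 so far.
The 1 extra day is Wed — none qualify.
Total: 52 + 0 = 52.

52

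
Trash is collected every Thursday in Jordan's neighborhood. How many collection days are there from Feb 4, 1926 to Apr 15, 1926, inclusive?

Feb 4, 1926 is a Thursday.
That's 71 days from start to end, counting both.
71 = 7 × 10 + 1, so there are 10 full weeks plus 1 extra day.
Each full week contributes one Thursday: 10 so far.
The 1 extra day is Thursday — 1 of them qualifies.
Total: 10 + 1 = 11.

11 Thursdays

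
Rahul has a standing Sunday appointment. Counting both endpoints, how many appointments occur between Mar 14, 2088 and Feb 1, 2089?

47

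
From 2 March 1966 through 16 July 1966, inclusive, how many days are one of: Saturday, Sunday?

39

2 March 1966 is a Wednesday.
From 2 March 1966 to 16 July 1966 is 137 days inclusive.
137 = 7 × 19 + 4, so there are 19 full weeks plus 4 extra days.
Each full week contributes 2 days from the set (Sat, Sun): 19 × 2 = 38.
The 4 extra days are Wednesday, Thursday, Friday, Saturday — 1 of them qualifies.
Total: 38 + 1 = 39.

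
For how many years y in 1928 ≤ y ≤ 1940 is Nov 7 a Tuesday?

2

Day of week of November 7 in each year:
1928: Wed, 1929: Thu, 1930: Fri, 1931: Sat, 1932: Mon, 1933: Tue ✓, 1934: Wed, 1935: Thu, 1936: Sat, 1937: Sun, 1938: Mon, 1939: Tue ✓, 1940: Thu
Tuesdays: 1933, 1939.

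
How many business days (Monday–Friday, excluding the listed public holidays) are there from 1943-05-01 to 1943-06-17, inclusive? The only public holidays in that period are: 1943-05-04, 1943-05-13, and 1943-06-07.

31

1943-05-01 is a Saturday.
The range spans 48 days (inclusive of both endpoints).
48 = 7 × 6 + 6, so there are 6 full weeks plus 6 extra days.
Each full week contributes 5 weekdays (Mon–Fri): 6 × 5 = 30.
The 6 extra days are Saturday, Sunday, Monday, Tuesday, Wednesday, Thursday — 4 of them qualify.
Total: 30 + 4 = 34.
Holidays: 1943-05-04 (Tue); 1943-05-13 (Thu); 1943-06-07 (Mon).
All 3 holidays fall on weekdays, so subtract 3.
Business days: 34 − 3 = 31.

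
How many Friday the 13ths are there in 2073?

The 13th falls on a Friday when the month's 13th has weekday Fri.
Jan 13 is Fri ✓; Feb 13 is Mon; Mar 13 is Mon; Apr 13 is Thu; May 13 is Sat; Jun 13 is Tue; Jul 13 is Thu; Aug 13 is Sun; Sep 13 is Wed; Oct 13 is Fri ✓; Nov 13 is Mon; Dec 13 is Wed.
Friday the 13ths: Jan, Oct.

2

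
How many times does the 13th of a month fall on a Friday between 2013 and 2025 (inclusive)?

22

Friday-the-13ths by year:
2013: Sep, Dec
2014: Jun
2015: Feb, Mar, Nov
2016: May
2017: Jan, Oct
2018: Apr, Jul
2019: Sep, Dec
2020: Mar, Nov
2021: Aug
2022: May
2023: Jan, Oct
2024: Sep, Dec
2025: Jun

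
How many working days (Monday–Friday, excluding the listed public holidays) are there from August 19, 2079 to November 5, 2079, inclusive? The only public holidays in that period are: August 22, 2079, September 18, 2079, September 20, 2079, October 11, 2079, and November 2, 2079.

50

August 19, 2079 is a Saturday.
That's 79 days from start to end, counting both.
79 = 7 × 11 + 2, so there are 11 full weeks plus 2 extra days.
Each full week contributes 5 weekdays (Mon–Fri): 11 × 5 = 55.
The 2 extra days are Sat, Sun — none qualify.
Total: 55 + 0 = 55.
Holidays: August 22, 2079 (Tue); September 18, 2079 (Mon); September 20, 2079 (Wed); October 11, 2079 (Wed); November 2, 2079 (Thu).
All 5 holidays fall on weekdays, so subtract 5.
Business days: 55 − 5 = 50.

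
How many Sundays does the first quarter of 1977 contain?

Jan 1, 1977 is a Saturday.
That's 90 days from start to end, counting both.
90 = 7 × 12 + 6, so there are 12 full weeks plus 6 extra days.
Each full week contributes one Sunday: 12 so far.
The 6 extra days are Sat, Sun, Mon, Tue, Wed, Thu — 1 of them qualifies.
Total: 12 + 1 = 13.

13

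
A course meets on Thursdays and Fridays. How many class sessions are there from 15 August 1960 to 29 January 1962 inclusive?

152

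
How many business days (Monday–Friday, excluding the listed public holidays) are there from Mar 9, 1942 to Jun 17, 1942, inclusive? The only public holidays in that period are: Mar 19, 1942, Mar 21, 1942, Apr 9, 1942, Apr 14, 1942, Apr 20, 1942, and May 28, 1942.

68

Mar 9, 1942 is a Monday.
The range spans 101 days (inclusive of both endpoints).
101 = 7 × 14 + 3, so there are 14 full weeks plus 3 extra days.
Each full week contributes 5 weekdays (Mon–Fri): 14 × 5 = 70.
The 3 extra days are Mon, Tue, Wed — 3 of them qualify.
Total: 70 + 3 = 73.
Holidays: Mar 19, 1942 (Thu); Mar 21, 1942 (Sat); Apr 9, 1942 (Thu); Apr 14, 1942 (Tue); Apr 20, 1942 (Mon); May 28, 1942 (Thu).
5 of the 6 holidays fall on weekdays; the rest are weekends and were already excluded.
Business days: 73 − 5 = 68.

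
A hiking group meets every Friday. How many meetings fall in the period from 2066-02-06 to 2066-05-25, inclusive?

15 Fridays

2066-02-06 is a Saturday.
The range spans 109 days (inclusive of both endpoints).
109 = 7 × 15 + 4, so there are 15 full weeks plus 4 extra days.
Each full week contributes one Friday: 15 so far.
The 4 extra days are Sat, Sun, Mon, Tue — none qualify.
Total: 15 + 0 = 15.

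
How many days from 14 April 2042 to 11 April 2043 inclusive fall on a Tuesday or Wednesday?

104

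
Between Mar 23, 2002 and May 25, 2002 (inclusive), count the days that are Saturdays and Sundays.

Mar 23, 2002 is a Saturday.
From Mar 23, 2002 to May 25, 2002 is 64 days inclusive.
64 = 7 × 9 + 1, so there are 9 full weeks plus 1 extra day.
Each full week contributes 2 days from the set (Sat, Sun): 9 × 2 = 18.
The 1 extra day is Saturday — 1 of them qualifies.
Total: 18 + 1 = 19.

19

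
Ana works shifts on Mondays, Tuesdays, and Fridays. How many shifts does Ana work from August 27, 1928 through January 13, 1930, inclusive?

217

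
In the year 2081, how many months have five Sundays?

4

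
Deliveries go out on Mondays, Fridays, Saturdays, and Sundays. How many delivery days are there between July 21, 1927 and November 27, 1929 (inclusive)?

July 21, 1927 is a Thursday.
The range spans 861 days (inclusive of both endpoints).
861 = 7 × 123, so the span is exactly 123 full weeks.
Each full week contributes 4 days from the set (Mon, Fri, Sat, Sun): 123 × 4 = 492.
Total: 492.

492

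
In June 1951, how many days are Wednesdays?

4

1951-06-01 is a Friday.
The range spans 30 days (inclusive of both endpoints).
30 = 7 × 4 + 2, so there are 4 full weeks plus 2 extra days.
Each full week contributes one Wednesday: 4 so far.
The 2 extra days are Fri, Sat — none qualify.
Total: 4 + 0 = 4.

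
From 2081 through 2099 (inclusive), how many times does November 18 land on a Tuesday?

4

Day of week of November 18 in each year:
2081: Tue ✓, 2082: Wed, 2083: Thu, 2084: Sat, 2085: Sun, 2086: Mon, 2087: Tue ✓, 2088: Thu, 2089: Fri, 2090: Sat, 2091: Sun, 2092: Tue ✓, 2093: Wed, 2094: Thu, 2095: Fri, 2096: Sun, 2097: Mon, 2098: Tue ✓, 2099: Wed
Tuesdays: 2081, 2087, 2092, 2098.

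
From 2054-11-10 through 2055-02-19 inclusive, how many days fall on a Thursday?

2054-11-10 is a Tuesday.
From 2054-11-10 to 2055-02-19 is 102 days inclusive.
102 = 7 × 14 + 4, so there are 14 full weeks plus 4 extra days.
Each full week contributes one Thursday: 14 so far.
The 4 extra days are Tue, Wed, Thu, Fri — 1 of them qualifies.
Total: 14 + 1 = 15.

15 Thursdays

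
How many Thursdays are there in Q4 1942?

1942-10-01 is a Thursday.
The range spans 92 days (inclusive of both endpoints).
92 = 7 × 13 + 1, so there are 13 full weeks plus 1 extra day.
Each full week contributes one Thursday: 13 so far.
The 1 extra day is Thu — 1 of them qualifies.
Total: 13 + 1 = 14.

14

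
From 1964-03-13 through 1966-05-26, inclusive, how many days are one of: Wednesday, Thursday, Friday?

1964-03-13 is a Friday.
From 1964-03-13 to 1966-05-26 is 805 days inclusive.
805 = 7 × 115, so the span is exactly 115 full weeks.
Each full week contributes 3 days from the set (Wed, Thu, Fri): 115 × 3 = 345.
Total: 345.

345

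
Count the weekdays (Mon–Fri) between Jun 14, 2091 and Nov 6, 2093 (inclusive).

627 weekdays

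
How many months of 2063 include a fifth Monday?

A month has five Mondays exactly when Monday falls within its first (length − 28) days.
Jan: 31 days, starts Mon → 5 of Mon, Tue, Wed ✓
Feb: 28 days, starts Thu → 5 of (none)
Mar: 31 days, starts Thu → 5 of Thu, Fri, Sat
Apr: 30 days, starts Sun → 5 of Sun, Mon ✓
May: 31 days, starts Tue → 5 of Tue, Wed, Thu
Jun: 30 days, starts Fri → 5 of Fri, Sat
Jul: 31 days, starts Sun → 5 of Sun, Mon, Tue ✓
Aug: 31 days, starts Wed → 5 of Wed, Thu, Fri
Sep: 30 days, starts Sat → 5 of Sat, Sun
Oct: 31 days, starts Mon → 5 of Mon, Tue, Wed ✓
Nov: 30 days, starts Thu → 5 of Thu, Fri
Dec: 31 days, starts Sat → 5 of Sat, Sun, Mon ✓
Months with five Mondays: Jan, Apr, Jul, Oct, Dec.

5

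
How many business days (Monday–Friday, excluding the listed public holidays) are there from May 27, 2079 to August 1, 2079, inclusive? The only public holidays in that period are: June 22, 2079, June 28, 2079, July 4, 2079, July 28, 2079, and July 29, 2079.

43

May 27, 2079 is a Saturday.
The range spans 67 days (inclusive of both endpoints).
67 = 7 × 9 + 4, so there are 9 full weeks plus 4 extra days.
Each full week contributes 5 weekdays (Mon–Fri): 9 × 5 = 45.
The 4 extra days are Saturday, Sunday, Monday, Tuesday — 2 of them qualify.
Total: 45 + 2 = 47.
Holidays: June 22, 2079 (Thu); June 28, 2079 (Wed); July 4, 2079 (Tue); July 28, 2079 (Fri); July 29, 2079 (Sat).
4 of the 5 holidays fall on weekdays; the rest are weekends and were already excluded.
Business days: 47 − 4 = 43.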